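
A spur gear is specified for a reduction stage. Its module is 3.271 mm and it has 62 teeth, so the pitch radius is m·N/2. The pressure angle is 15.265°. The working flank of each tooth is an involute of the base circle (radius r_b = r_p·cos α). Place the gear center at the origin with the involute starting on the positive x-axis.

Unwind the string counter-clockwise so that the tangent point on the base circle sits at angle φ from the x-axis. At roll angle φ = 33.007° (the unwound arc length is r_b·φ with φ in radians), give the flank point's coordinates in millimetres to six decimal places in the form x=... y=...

pitch radius r_p = m·N/2 = 3.271·62/2 = 101.401000
base radius r_b = r_p·cos α = 101.401000·cos 15.265° = 97.823413
roll angle φ = 33.007° = 0.57608083 rad
x = r_b·(cos φ + φ·sin φ) = 97.823413·(0.83860402 + 0.57608083·0.54474149) = 112.733575
y = r_b·(sin φ − φ·cos φ) = 97.823413·(0.54474149 − 0.57608083·0.83860402) = 6.029620

x=112.733575 y=6.029620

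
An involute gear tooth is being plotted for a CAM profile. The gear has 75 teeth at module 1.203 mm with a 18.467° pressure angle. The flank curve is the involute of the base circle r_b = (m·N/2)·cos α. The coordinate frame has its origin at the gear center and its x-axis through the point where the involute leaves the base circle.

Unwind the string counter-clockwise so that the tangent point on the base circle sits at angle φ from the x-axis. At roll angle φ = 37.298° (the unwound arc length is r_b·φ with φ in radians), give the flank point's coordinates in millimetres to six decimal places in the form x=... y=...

x=50.917719 y=3.770403

pitch radius r_p = m·N/2 = 1.203·75/2 = 45.112500
base radius r_b = r_p·cos α = 45.112500·cos 18.467° = 42.789488
roll angle φ = 37.298° = 0.65097290 rad
x = r_b·(cos φ + φ·sin φ) = 42.789488·(0.79549463 + 0.65097290·0.60596063) = 50.917719
y = r_b·(sin φ − φ·cos φ) = 42.789488·(0.60596063 − 0.65097290·0.79549463) = 3.770403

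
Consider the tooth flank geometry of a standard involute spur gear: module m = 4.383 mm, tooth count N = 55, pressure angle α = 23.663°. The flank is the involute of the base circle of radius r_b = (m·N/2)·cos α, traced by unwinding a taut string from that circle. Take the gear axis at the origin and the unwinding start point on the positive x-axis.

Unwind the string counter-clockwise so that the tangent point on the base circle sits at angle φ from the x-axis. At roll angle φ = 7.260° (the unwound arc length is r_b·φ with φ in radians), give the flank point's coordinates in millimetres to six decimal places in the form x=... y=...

x=111.281069 y=0.074746

pitch radius r_p = m·N/2 = 4.383·55/2 = 120.532500
base radius r_b = r_p·cos α = 120.532500·cos 23.663° = 110.398365
roll angle φ = 7.260° = 0.12671090 rad
x = r_b·(cos φ + φ·sin φ) = 110.398365·(0.99198291 + 0.12671090·0.12637210) = 111.281069
y = r_b·(sin φ − φ·cos φ) = 110.398365·(0.12637210 − 0.12671090·0.99198291) = 0.074746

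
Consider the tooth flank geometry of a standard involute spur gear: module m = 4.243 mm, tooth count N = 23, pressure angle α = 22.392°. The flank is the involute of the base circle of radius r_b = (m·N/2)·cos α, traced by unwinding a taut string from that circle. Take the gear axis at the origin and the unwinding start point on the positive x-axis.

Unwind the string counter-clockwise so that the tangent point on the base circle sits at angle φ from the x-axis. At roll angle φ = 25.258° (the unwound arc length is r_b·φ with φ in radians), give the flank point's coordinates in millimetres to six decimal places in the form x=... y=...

x=49.288428 y=1.263481

pitch radius r_p = m·N/2 = 4.243·23/2 = 48.794500
base radius r_b = r_p·cos α = 48.794500·cos 22.392° = 45.115357
roll angle φ = 25.258° = 0.44083526 rad
x = r_b·(cos φ + φ·sin φ) = 45.115357·(0.90439558 + 0.44083526·0.42669502) = 49.288428
y = r_b·(sin φ − φ·cos φ) = 45.115357·(0.42669502 − 0.44083526·0.90439558) = 1.263481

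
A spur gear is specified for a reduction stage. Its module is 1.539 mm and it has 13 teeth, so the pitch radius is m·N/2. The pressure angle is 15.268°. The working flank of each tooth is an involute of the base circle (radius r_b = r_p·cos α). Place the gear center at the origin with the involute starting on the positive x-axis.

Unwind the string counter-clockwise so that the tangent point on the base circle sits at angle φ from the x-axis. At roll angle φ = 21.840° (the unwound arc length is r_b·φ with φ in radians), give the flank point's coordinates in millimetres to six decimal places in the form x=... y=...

pitch radius r_p = m·N/2 = 1.539·13/2 = 10.003500
base radius r_b = r_p·cos α = 10.003500·cos 15.268° = 9.650423
roll angle φ = 21.840° = 0.38117991 rad
x = r_b·(cos φ + φ·sin φ) = 9.650423·(0.92822634 + 0.38117991·0.37201595) = 10.326255
y = r_b·(sin φ − φ·cos φ) = 9.650423·(0.37201595 − 0.38117991·0.92822634) = 0.175587

x=10.326255 y=0.175587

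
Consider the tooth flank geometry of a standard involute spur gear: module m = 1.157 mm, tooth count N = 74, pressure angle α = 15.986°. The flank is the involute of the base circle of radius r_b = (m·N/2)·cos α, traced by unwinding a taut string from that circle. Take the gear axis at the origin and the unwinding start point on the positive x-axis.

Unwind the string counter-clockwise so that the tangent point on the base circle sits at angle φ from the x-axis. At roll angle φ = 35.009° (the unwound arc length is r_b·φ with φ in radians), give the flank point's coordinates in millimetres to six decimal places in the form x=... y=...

pitch radius r_p = m·N/2 = 1.157·74/2 = 42.809000
base radius r_b = r_p·cos α = 42.809000·cos 15.986° = 41.153534
roll angle φ = 35.009° = 0.61102232 rad
x = r_b·(cos φ + φ·sin φ) = 41.153534·(0.81906194 + 0.61102232·0.57370510) = 48.133525
y = r_b·(sin φ − φ·cos φ) = 41.153534·(0.57370510 − 0.61102232·0.81906194) = 3.014084

x=48.133525 y=3.014084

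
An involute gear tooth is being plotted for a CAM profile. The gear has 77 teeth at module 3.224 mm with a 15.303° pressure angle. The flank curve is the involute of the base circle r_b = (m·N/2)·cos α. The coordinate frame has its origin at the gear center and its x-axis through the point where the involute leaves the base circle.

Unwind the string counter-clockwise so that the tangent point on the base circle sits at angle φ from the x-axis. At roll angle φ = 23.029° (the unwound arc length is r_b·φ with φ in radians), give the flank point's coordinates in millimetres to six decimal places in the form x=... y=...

x=129.006513 y=2.549655

pitch radius r_p = m·N/2 = 3.224·77/2 = 124.124000
base radius r_b = r_p·cos α = 124.124000·cos 15.303° = 119.723010
roll angle φ = 23.029° = 0.40193187 rad
x = r_b·(cos φ + φ·sin φ) = 119.723010·(0.92030697 + 0.40193187·0.39119699) = 129.006513
y = r_b·(sin φ − φ·cos φ) = 119.723010·(0.39119699 − 0.40193187·0.92030697) = 2.549655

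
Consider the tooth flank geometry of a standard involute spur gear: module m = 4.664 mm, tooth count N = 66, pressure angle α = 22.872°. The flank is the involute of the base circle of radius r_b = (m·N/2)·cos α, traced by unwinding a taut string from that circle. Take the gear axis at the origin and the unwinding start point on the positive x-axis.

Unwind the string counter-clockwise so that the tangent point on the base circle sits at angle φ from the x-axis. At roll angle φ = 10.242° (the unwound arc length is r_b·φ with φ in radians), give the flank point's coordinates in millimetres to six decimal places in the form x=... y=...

x=144.058377 y=0.269145

pitch radius r_p = m·N/2 = 4.664·66/2 = 153.912000
base radius r_b = r_p·cos α = 153.912000·cos 22.872° = 141.810739
roll angle φ = 10.242° = 0.17875662 rad
x = r_b·(cos φ + φ·sin φ) = 141.810739·(0.98406553 + 0.17875662·0.17780615) = 144.058377
y = r_b·(sin φ − φ·cos φ) = 141.810739·(0.17780615 − 0.17875662·0.98406553) = 0.269145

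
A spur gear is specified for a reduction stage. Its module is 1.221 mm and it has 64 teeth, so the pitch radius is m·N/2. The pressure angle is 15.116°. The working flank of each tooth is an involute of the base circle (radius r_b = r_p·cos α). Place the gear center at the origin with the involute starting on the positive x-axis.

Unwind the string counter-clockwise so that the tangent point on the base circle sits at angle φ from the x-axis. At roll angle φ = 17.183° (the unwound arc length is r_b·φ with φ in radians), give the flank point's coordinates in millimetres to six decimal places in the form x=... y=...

pitch radius r_p = m·N/2 = 1.221·64/2 = 39.072000
base radius r_b = r_p·cos α = 39.072000·cos 15.116° = 37.720103
roll angle φ = 17.183° = 0.29989993 rad
x = r_b·(cos φ + φ·sin φ) = 37.720103·(0.95536606 + 0.29989993·0.29542460) = 39.378425
y = r_b·(sin φ − φ·cos φ) = 37.720103·(0.29542460 − 0.29989993·0.95536606) = 0.336101

x=39.378425 y=0.336101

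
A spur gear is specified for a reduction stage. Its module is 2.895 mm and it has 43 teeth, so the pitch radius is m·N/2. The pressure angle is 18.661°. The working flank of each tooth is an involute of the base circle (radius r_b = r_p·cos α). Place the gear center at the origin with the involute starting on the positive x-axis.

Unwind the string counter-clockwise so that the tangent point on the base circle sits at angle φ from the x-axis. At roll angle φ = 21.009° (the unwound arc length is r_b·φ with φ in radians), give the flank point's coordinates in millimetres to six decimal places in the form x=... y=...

pitch radius r_p = m·N/2 = 2.895·43/2 = 62.242500
base radius r_b = r_p·cos α = 62.242500·cos 18.661° = 58.970306
roll angle φ = 21.009° = 0.36667622 rad
x = r_b·(cos φ + φ·sin φ) = 58.970306·(0.93352412 + 0.36667622·0.35851459) = 62.802367
y = r_b·(sin φ − φ·cos φ) = 58.970306·(0.35851459 − 0.36667622·0.93352412) = 0.956115

x=62.802367 y=0.956115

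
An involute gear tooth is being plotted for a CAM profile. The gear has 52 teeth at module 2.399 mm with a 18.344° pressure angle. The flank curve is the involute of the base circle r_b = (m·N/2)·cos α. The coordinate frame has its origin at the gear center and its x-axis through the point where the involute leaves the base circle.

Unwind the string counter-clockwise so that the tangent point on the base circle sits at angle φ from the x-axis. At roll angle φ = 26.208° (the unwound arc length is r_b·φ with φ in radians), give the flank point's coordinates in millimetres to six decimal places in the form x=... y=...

x=65.077828 y=1.849492

pitch radius r_p = m·N/2 = 2.399·52/2 = 62.374000
base radius r_b = r_p·cos α = 62.374000·cos 18.344° = 59.204407
roll angle φ = 26.208° = 0.45741589 rad
x = r_b·(cos φ + φ·sin φ) = 59.204407·(0.89719672 + 0.45741589·0.44163113) = 65.077828
y = r_b·(sin φ − φ·cos φ) = 59.204407·(0.44163113 − 0.45741589·0.89719672) = 1.849492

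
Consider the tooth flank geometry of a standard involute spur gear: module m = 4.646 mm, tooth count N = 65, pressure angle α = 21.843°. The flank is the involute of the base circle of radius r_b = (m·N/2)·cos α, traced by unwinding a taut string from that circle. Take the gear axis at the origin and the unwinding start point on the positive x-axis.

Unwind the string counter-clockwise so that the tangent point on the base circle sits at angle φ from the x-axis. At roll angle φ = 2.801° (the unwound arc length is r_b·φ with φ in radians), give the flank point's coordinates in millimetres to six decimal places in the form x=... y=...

pitch radius r_p = m·N/2 = 4.646·65/2 = 150.995000
base radius r_b = r_p·cos α = 150.995000·cos 21.843° = 140.154594
roll angle φ = 2.801° = 0.04888667 rad
x = r_b·(cos φ + φ·sin φ) = 140.154594·(0.99880528 + 0.04888667·0.04886720) = 140.321973
y = r_b·(sin φ − φ·cos φ) = 140.154594·(0.04886720 − 0.04888667·0.99880528) = 0.005457

x=140.321973 y=0.005457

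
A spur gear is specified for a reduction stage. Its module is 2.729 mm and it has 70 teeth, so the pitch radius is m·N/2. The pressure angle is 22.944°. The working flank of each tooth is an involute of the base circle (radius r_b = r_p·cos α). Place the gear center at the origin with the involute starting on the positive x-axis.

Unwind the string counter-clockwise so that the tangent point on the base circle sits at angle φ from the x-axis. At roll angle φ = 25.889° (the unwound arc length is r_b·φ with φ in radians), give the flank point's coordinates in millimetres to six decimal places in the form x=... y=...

x=96.484421 y=2.649973

pitch radius r_p = m·N/2 = 2.729·70/2 = 95.515000
base radius r_b = r_p·cos α = 95.515000·cos 22.944° = 87.958456
roll angle φ = 25.889° = 0.45184829 rad
x = r_b·(cos φ + φ·sin φ) = 87.958456·(0.89964162 + 0.45184829·0.43662908) = 96.484421
y = r_b·(sin φ − φ·cos φ) = 87.958456·(0.43662908 − 0.45184829·0.89964162) = 2.649973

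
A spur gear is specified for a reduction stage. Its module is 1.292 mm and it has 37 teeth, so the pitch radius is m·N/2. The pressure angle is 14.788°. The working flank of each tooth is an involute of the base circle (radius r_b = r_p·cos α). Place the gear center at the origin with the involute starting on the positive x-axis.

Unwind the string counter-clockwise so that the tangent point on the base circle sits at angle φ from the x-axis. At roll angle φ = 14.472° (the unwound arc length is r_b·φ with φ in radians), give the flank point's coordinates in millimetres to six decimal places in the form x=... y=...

x=23.835778 y=0.123347

pitch radius r_p = m·N/2 = 1.292·37/2 = 23.902000
base radius r_b = r_p·cos α = 23.902000·cos 14.788° = 23.110291
roll angle φ = 14.472° = 0.25258405 rad
x = r_b·(cos φ + φ·sin φ) = 23.110291·(0.96826988 + 0.25258405·0.24990685) = 23.835778
y = r_b·(sin φ − φ·cos φ) = 23.110291·(0.24990685 − 0.25258405·0.96826988) = 0.123347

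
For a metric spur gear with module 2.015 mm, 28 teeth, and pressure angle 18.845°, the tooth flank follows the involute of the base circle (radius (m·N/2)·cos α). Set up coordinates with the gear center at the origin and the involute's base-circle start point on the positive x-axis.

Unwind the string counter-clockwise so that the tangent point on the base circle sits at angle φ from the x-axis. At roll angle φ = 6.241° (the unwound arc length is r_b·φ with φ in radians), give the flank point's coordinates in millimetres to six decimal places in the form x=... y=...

pitch radius r_p = m·N/2 = 2.015·28/2 = 28.210000
base radius r_b = r_p·cos α = 28.210000·cos 18.845° = 26.697827
roll angle φ = 6.241° = 0.10892600 rad
x = r_b·(cos φ + φ·sin φ) = 26.697827·(0.99407343 + 0.10892600·0.10871073) = 26.855741
y = r_b·(sin φ − φ·cos φ) = 26.697827·(0.10871073 − 0.10892600·0.99407343) = 0.011488

x=26.855741 y=0.011488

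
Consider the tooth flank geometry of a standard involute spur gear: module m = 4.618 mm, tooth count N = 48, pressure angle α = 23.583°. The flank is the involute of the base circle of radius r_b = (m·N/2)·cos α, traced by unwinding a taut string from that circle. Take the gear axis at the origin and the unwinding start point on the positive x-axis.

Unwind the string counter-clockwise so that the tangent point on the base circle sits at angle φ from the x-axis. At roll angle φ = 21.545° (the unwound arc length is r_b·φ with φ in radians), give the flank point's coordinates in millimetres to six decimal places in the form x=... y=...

pitch radius r_p = m·N/2 = 4.618·48/2 = 110.832000
base radius r_b = r_p·cos α = 110.832000·cos 23.583° = 101.575475
roll angle φ = 21.545° = 0.37603119 rad
x = r_b·(cos φ + φ·sin φ) = 101.575475·(0.93012943 + 0.37603119·0.36723186) = 108.504960
y = r_b·(sin φ − φ·cos φ) = 101.575475·(0.36723186 − 0.37603119·0.93012943) = 1.774949

x=108.504960 y=1.774949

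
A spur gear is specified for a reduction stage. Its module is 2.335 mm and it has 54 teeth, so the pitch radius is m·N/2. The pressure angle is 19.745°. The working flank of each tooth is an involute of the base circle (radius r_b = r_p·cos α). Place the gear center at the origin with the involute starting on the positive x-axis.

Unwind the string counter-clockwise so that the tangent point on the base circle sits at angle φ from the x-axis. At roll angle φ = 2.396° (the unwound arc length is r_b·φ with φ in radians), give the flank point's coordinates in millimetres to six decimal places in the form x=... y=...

x=59.390162 y=0.001446

pitch radius r_p = m·N/2 = 2.335·54/2 = 63.045000
base radius r_b = r_p·cos α = 63.045000·cos 19.745° = 59.338301
roll angle φ = 2.396° = 0.04181809 rad
x = r_b·(cos φ + φ·sin φ) = 59.338301·(0.99912575 + 0.04181809·0.04180590) = 59.390162
y = r_b·(sin φ − φ·cos φ) = 59.338301·(0.04180590 − 0.04181809·0.99912575) = 0.001446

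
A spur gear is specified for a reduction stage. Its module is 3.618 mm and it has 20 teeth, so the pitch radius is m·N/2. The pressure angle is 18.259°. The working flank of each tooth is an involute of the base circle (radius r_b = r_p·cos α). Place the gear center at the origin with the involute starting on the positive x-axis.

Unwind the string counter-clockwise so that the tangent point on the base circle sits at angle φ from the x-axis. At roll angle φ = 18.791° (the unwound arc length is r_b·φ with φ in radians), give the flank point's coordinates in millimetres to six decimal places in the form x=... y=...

pitch radius r_p = m·N/2 = 3.618·20/2 = 36.180000
base radius r_b = r_p·cos α = 36.180000·cos 18.259° = 34.358334
roll angle φ = 18.791° = 0.32796482 rad
x = r_b·(cos φ + φ·sin φ) = 34.358334·(0.94669987 + 0.32796482·0.32211699) = 36.156749
y = r_b·(sin φ − φ·cos φ) = 34.358334·(0.32211699 − 0.32796482·0.94669987) = 0.399682

x=36.156749 y=0.399682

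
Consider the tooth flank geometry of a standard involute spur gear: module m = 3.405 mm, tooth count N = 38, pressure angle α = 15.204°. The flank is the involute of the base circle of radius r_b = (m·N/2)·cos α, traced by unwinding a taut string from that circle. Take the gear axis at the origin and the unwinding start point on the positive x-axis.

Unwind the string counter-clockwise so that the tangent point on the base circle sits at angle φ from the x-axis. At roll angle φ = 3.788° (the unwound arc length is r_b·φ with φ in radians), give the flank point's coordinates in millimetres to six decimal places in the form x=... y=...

pitch radius r_p = m·N/2 = 3.405·38/2 = 64.695000
base radius r_b = r_p·cos α = 64.695000·cos 15.204° = 62.430558
roll angle φ = 3.788° = 0.06611307 rad
x = r_b·(cos φ + φ·sin φ) = 62.430558·(0.99781533 + 0.06611307·0.06606492) = 62.566849
y = r_b·(sin φ − φ·cos φ) = 62.430558·(0.06606492 − 0.06611307·0.99781533) = 0.006011

x=62.566849 y=0.006011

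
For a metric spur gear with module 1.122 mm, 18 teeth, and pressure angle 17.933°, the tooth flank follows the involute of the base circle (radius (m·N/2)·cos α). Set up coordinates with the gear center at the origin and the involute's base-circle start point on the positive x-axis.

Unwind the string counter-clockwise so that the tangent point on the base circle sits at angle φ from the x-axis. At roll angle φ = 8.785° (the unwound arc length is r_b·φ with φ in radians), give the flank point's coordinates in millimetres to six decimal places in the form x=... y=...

pitch radius r_p = m·N/2 = 1.122·18/2 = 10.098000
base radius r_b = r_p·cos α = 10.098000·cos 17.933° = 9.607411
roll angle φ = 8.785° = 0.15332717 rad
x = r_b·(cos φ + φ·sin φ) = 9.607411·(0.98826840 + 0.15332717·0.15272711) = 9.719680
y = r_b·(sin φ − φ·cos φ) = 9.607411·(0.15272711 − 0.15332717·0.98826840) = 0.011517

x=9.719680 y=0.011517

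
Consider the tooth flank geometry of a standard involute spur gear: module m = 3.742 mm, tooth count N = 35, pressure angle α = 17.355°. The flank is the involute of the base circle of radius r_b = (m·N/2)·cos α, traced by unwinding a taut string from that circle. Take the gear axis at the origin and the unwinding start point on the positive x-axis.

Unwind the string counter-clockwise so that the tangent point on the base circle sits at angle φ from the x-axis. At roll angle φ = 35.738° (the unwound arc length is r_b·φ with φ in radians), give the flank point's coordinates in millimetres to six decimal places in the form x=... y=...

pitch radius r_p = m·N/2 = 3.742·35/2 = 65.485000
base radius r_b = r_p·cos α = 65.485000·cos 17.355° = 62.503789
roll angle φ = 35.738° = 0.62374577 rad
x = r_b·(cos φ + φ·sin φ) = 62.503789·(0.81169633 + 0.62374577·0.58407968) = 73.505303
y = r_b·(sin φ − φ·cos φ) = 62.503789·(0.58407968 − 0.62374577·0.81169633) = 4.862015

x=73.505303 y=4.862015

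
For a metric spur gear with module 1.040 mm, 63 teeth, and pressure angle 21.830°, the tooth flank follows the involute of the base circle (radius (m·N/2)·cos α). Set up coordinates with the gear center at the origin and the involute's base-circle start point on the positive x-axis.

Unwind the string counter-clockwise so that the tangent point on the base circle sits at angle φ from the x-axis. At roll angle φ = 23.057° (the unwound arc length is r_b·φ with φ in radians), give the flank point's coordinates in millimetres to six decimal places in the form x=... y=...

pitch radius r_p = m·N/2 = 1.040·63/2 = 32.760000
base radius r_b = r_p·cos α = 32.760000·cos 21.830° = 30.410821
roll angle φ = 23.057° = 0.40242057 rad
x = r_b·(cos φ + φ·sin φ) = 30.410821·(0.92011568 + 0.40242057·0.39164669) = 32.774422
y = r_b·(sin φ − φ·cos φ) = 30.410821·(0.39164669 − 0.40242057·0.92011568) = 0.649977

x=32.774422 y=0.649977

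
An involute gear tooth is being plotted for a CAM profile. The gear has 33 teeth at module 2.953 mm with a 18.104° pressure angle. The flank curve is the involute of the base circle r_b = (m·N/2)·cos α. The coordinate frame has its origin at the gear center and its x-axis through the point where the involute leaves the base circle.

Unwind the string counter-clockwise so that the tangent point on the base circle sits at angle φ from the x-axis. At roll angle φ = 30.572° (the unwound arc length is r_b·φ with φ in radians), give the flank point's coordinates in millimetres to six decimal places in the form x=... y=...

x=52.443248 y=2.279102

pitch radius r_p = m·N/2 = 2.953·33/2 = 48.724500
base radius r_b = r_p·cos α = 48.724500·cos 18.104° = 46.312347
roll angle φ = 30.572° = 0.53358206 rad
x = r_b·(cos φ + φ·sin φ) = 46.312347·(0.86099069 + 0.53358206·0.50862072) = 52.443248
y = r_b·(sin φ − φ·cos φ) = 46.312347·(0.50862072 − 0.53358206·0.86099069) = 2.279102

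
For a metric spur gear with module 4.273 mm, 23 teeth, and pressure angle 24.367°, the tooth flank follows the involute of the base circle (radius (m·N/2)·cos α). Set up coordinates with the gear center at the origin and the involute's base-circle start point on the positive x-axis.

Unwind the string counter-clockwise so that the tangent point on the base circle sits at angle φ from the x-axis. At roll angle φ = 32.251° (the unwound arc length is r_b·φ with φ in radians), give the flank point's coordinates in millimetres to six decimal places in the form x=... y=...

x=51.301584 y=2.577680

pitch radius r_p = m·N/2 = 4.273·23/2 = 49.139500
base radius r_b = r_p·cos α = 49.139500·cos 24.367° = 44.762224
roll angle φ = 32.251° = 0.56288614 rad
x = r_b·(cos φ + φ·sin φ) = 44.762224·(0.84571851 + 0.56288614·0.53362928) = 51.301584
y = r_b·(sin φ − φ·cos φ) = 44.762224·(0.53362928 − 0.56288614·0.84571851) = 2.577680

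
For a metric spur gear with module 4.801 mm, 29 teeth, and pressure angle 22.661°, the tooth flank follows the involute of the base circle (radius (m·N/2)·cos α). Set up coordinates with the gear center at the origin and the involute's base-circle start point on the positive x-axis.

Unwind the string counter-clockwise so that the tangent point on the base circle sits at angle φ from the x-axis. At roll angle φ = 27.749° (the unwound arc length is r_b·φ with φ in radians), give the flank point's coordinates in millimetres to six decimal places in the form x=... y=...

pitch radius r_p = m·N/2 = 4.801·29/2 = 69.614500
base radius r_b = r_p·cos α = 69.614500·cos 22.661° = 64.240299
roll angle φ = 27.749° = 0.48431141 rad
x = r_b·(cos φ + φ·sin φ) = 64.240299·(0.88499576 + 0.48431141·0.46559907) = 71.338255
y = r_b·(sin φ − φ·cos φ) = 64.240299·(0.46559907 − 0.48431141·0.88499576) = 2.375961

x=71.338255 y=2.375961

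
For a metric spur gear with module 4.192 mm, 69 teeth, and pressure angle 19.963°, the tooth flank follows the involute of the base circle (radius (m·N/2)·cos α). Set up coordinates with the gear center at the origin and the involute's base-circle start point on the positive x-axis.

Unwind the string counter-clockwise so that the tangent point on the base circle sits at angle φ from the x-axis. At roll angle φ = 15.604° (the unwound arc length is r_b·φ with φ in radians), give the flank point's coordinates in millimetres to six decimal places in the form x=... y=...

pitch radius r_p = m·N/2 = 4.192·69/2 = 144.624000
base radius r_b = r_p·cos α = 144.624000·cos 19.963° = 135.934020
roll angle φ = 15.604° = 0.27234118 rad
x = r_b·(cos φ + φ·sin φ) = 135.934020·(0.96314379 + 0.27234118·0.26898706) = 140.882024
y = r_b·(sin φ − φ·cos φ) = 135.934020·(0.26898706 − 0.27234118·0.96314379) = 0.908494

x=140.882024 y=0.908494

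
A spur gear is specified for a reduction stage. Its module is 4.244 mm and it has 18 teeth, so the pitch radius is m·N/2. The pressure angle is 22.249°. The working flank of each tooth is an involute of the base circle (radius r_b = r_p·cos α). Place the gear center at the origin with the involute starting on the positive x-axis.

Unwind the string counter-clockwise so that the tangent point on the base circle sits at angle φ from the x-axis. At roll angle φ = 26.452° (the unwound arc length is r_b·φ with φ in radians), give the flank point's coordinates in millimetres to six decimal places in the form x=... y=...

x=38.921348 y=1.135057

pitch radius r_p = m·N/2 = 4.244·18/2 = 38.196000
base radius r_b = r_p·cos α = 38.196000·cos 22.249° = 35.352198
roll angle φ = 26.452° = 0.46167449 rad
x = r_b·(cos φ + φ·sin φ) = 35.352198·(0.89530785 + 0.46167449·0.44544792) = 38.921348
y = r_b·(sin φ − φ·cos φ) = 35.352198·(0.44544792 − 0.46167449·0.89530785) = 1.135057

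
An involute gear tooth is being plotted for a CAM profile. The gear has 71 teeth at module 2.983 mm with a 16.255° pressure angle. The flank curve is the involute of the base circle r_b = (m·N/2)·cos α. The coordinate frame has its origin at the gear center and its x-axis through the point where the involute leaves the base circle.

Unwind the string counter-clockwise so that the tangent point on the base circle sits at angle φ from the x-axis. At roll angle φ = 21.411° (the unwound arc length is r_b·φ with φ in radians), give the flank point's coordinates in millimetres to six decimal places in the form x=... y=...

x=108.515873 y=1.743850

pitch radius r_p = m·N/2 = 2.983·71/2 = 105.896500
base radius r_b = r_p·cos α = 105.896500·cos 16.255° = 101.663333
roll angle φ = 21.411° = 0.37369245 rad
x = r_b·(cos φ + φ·sin φ) = 101.663333·(0.93098575 + 0.37369245·0.36505553) = 108.515873
y = r_b·(sin φ − φ·cos φ) = 101.663333·(0.36505553 − 0.37369245·0.93098575) = 1.743850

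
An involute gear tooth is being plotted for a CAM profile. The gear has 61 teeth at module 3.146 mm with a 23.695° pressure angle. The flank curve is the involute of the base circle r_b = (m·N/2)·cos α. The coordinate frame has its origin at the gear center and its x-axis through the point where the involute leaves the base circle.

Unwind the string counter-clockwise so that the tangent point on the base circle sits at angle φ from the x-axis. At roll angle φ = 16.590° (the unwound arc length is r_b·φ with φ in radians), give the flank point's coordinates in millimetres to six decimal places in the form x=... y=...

x=91.470322 y=0.705042

pitch radius r_p = m·N/2 = 3.146·61/2 = 95.953000
base radius r_b = r_p·cos α = 95.953000·cos 23.695° = 87.863938
roll angle φ = 16.590° = 0.28955012 rad
x = r_b·(cos φ + φ·sin φ) = 87.863938·(0.95837242 + 0.28955012·0.28552110) = 91.470322
y = r_b·(sin φ − φ·cos φ) = 87.863938·(0.28552110 − 0.28955012·0.95837242) = 0.705042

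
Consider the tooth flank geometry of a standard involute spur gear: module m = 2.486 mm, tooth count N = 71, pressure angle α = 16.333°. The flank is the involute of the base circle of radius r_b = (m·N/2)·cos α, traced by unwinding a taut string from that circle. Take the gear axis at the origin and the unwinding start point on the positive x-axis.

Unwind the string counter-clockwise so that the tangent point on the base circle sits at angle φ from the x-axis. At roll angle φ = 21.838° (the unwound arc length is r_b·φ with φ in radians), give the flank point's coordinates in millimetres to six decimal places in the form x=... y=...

pitch radius r_p = m·N/2 = 2.486·71/2 = 88.253000
base radius r_b = r_p·cos α = 88.253000·cos 16.333° = 84.691416
roll angle φ = 21.838° = 0.38114500 rad
x = r_b·(cos φ + φ·sin φ) = 84.691416·(0.92823932 + 0.38114500·0.37198355) = 90.621424
y = r_b·(sin φ − φ·cos φ) = 84.691416·(0.37198355 − 0.38114500·0.92823932) = 1.540517

x=90.621424 y=1.540517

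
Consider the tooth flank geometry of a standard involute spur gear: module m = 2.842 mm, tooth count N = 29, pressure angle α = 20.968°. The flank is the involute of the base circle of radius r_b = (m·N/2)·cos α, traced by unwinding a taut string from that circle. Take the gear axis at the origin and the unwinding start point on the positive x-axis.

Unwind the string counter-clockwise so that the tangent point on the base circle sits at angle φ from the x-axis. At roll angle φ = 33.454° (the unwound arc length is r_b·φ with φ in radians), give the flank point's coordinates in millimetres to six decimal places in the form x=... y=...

pitch radius r_p = m·N/2 = 2.842·29/2 = 41.209000
base radius r_b = r_p·cos α = 41.209000·cos 20.968° = 38.480158
roll angle φ = 33.454° = 0.58388245 rad
x = r_b·(cos φ + φ·sin φ) = 38.480158·(0.83432868 + 0.58388245·0.55126732) = 44.490912
y = r_b·(sin φ − φ·cos φ) = 38.480158·(0.55126732 − 0.58388245·0.83432868) = 2.467250

x=44.490912 y=2.467250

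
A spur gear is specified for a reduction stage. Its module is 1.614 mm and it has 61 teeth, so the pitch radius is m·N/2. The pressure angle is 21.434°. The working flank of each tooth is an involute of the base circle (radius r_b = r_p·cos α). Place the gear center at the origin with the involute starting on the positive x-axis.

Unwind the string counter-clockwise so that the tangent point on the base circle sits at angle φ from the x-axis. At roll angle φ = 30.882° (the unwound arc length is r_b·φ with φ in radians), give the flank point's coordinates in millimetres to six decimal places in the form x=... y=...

pitch radius r_p = m·N/2 = 1.614·61/2 = 49.227000
base radius r_b = r_p·cos α = 49.227000·cos 21.434° = 45.822418
roll angle φ = 30.882° = 0.53899258 rad
x = r_b·(cos φ + φ·sin φ) = 45.822418·(0.85822620 + 0.53899258·0.51327166) = 52.002754
y = r_b·(sin φ − φ·cos φ) = 45.822418·(0.51327166 − 0.53899258·0.85822620) = 2.322926

x=52.002754 y=2.322926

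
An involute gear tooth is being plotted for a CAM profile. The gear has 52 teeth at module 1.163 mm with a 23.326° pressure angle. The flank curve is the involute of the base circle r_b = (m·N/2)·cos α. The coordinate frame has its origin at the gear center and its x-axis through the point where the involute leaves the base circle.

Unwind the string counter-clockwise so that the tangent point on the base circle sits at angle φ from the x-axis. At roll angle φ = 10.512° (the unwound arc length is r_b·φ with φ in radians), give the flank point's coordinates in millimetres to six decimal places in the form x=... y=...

x=28.229949 y=0.056967

pitch radius r_p = m·N/2 = 1.163·52/2 = 30.238000
base radius r_b = r_p·cos α = 30.238000·cos 23.326° = 27.766551
roll angle φ = 10.512° = 0.18346901 rad
x = r_b·(cos φ + φ·sin φ) = 27.766551·(0.98321672 + 0.18346901·0.18244145) = 28.229949
y = r_b·(sin φ − φ·cos φ) = 27.766551·(0.18244145 − 0.18346901·0.98321672) = 0.056967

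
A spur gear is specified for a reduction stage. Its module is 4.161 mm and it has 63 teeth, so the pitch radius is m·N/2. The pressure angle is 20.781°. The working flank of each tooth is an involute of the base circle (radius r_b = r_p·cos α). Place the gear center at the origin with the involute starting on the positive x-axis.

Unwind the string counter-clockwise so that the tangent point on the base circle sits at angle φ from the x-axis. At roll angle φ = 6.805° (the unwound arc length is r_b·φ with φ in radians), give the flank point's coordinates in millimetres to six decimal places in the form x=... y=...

pitch radius r_p = m·N/2 = 4.161·63/2 = 131.071500
base radius r_b = r_p·cos α = 131.071500·cos 20.781° = 122.544432
roll angle φ = 6.805° = 0.11876966 rad
x = r_b·(cos φ + φ·sin φ) = 122.544432·(0.99295517 + 0.11876966·0.11849062) = 123.405706
y = r_b·(sin φ − φ·cos φ) = 122.544432·(0.11849062 − 0.11876966·0.99295517) = 0.068340

x=123.405706 y=0.068340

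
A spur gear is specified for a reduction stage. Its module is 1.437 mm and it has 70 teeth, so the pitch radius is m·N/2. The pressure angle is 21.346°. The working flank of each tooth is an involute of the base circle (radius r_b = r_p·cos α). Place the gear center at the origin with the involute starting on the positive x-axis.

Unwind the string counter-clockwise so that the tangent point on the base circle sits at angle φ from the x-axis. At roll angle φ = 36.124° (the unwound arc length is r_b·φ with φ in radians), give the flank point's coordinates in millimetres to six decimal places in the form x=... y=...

x=55.250287 y=3.760073

pitch radius r_p = m·N/2 = 1.437·70/2 = 50.295000
base radius r_b = r_p·cos α = 50.295000·cos 21.346° = 46.844727
roll angle φ = 36.124° = 0.63048274 rad
x = r_b·(cos φ + φ·sin φ) = 46.844727·(0.80774301 + 0.63048274·0.58953476) = 55.250287
y = r_b·(sin φ − φ·cos φ) = 46.844727·(0.58953476 − 0.63048274·0.80774301) = 3.760073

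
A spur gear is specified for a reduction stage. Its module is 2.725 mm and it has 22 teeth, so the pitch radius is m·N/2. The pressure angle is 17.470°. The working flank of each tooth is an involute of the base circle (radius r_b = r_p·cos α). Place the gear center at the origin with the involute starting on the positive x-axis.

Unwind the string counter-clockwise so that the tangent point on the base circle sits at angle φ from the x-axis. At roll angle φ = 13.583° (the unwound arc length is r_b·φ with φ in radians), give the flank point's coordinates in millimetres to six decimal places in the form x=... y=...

x=29.384592 y=0.126272

pitch radius r_p = m·N/2 = 2.725·22/2 = 29.975000
base radius r_b = r_p·cos α = 29.975000·cos 17.470° = 28.592381
roll angle φ = 13.583° = 0.23706807 rad
x = r_b·(cos φ + φ·sin φ) = 28.592381·(0.97203073 + 0.23706807·0.23485372) = 29.384592
y = r_b·(sin φ − φ·cos φ) = 28.592381·(0.23485372 − 0.23706807·0.97203073) = 0.126272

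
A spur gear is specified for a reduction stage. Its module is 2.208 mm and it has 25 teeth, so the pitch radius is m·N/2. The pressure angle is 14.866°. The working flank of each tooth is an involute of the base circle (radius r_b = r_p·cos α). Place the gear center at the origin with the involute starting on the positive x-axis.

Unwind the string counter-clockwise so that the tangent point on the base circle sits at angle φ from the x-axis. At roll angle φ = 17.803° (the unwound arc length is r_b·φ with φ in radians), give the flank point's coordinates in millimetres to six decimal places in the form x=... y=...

x=27.933030 y=0.264189

pitch radius r_p = m·N/2 = 2.208·25/2 = 27.600000
base radius r_b = r_p·cos α = 27.600000·cos 14.866° = 26.676186
roll angle φ = 17.803° = 0.31072097 rad
x = r_b·(cos φ + φ·sin φ) = 26.676186·(0.95211339 + 0.31072097·0.30574516) = 27.933030
y = r_b·(sin φ − φ·cos φ) = 26.676186·(0.30574516 − 0.31072097·0.95211339) = 0.264189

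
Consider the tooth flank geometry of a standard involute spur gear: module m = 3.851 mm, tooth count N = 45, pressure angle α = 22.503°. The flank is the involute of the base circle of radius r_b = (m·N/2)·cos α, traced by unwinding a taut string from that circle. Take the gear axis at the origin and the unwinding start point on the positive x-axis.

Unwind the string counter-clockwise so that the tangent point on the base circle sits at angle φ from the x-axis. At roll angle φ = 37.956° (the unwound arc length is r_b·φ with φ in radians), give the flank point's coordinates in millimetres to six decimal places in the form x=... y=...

x=95.734468 y=7.422224

pitch radius r_p = m·N/2 = 3.851·45/2 = 86.647500
base radius r_b = r_p·cos α = 86.647500·cos 22.503° = 80.050116
roll angle φ = 37.956° = 0.66245717 rad
x = r_b·(cos φ + φ·sin φ) = 80.050116·(0.78848332 + 0.66245717·0.61505615) = 95.734468
y = r_b·(sin φ − φ·cos φ) = 80.050116·(0.61505615 − 0.66245717·0.78848332) = 7.422224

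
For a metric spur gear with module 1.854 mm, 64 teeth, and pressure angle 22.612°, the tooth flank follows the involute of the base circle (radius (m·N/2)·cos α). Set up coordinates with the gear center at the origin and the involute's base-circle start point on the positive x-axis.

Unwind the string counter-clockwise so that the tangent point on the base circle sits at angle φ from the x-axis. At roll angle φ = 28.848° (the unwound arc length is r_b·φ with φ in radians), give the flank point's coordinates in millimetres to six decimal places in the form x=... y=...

pitch radius r_p = m·N/2 = 1.854·64/2 = 59.328000
base radius r_b = r_p·cos α = 59.328000·cos 22.612° = 54.767439
roll angle φ = 28.848° = 0.50349258 rad
x = r_b·(cos φ + φ·sin φ) = 54.767439·(0.87590278 + 0.50349258·0.48248764) = 61.275549
y = r_b·(sin φ − φ·cos φ) = 54.767439·(0.48248764 − 0.50349258·0.87590278) = 2.271594

x=61.275549 y=2.271594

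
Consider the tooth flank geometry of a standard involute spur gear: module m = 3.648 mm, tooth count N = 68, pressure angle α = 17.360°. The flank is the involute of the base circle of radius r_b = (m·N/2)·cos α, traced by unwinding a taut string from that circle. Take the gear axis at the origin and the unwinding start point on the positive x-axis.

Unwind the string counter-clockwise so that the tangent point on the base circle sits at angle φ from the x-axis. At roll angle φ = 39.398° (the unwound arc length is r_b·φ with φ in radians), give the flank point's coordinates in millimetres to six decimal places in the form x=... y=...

x=143.147005 y=12.233323

pitch radius r_p = m·N/2 = 3.648·68/2 = 124.032000
base radius r_b = r_p·cos α = 124.032000·cos 17.360° = 118.382202
roll angle φ = 39.398° = 0.68762482 rad
x = r_b·(cos φ + φ·sin φ) = 118.382202·(0.77275573 + 0.68762482·0.63470354) = 143.147005
y = r_b·(sin φ − φ·cos φ) = 118.382202·(0.63470354 − 0.68762482·0.77275573) = 12.233323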